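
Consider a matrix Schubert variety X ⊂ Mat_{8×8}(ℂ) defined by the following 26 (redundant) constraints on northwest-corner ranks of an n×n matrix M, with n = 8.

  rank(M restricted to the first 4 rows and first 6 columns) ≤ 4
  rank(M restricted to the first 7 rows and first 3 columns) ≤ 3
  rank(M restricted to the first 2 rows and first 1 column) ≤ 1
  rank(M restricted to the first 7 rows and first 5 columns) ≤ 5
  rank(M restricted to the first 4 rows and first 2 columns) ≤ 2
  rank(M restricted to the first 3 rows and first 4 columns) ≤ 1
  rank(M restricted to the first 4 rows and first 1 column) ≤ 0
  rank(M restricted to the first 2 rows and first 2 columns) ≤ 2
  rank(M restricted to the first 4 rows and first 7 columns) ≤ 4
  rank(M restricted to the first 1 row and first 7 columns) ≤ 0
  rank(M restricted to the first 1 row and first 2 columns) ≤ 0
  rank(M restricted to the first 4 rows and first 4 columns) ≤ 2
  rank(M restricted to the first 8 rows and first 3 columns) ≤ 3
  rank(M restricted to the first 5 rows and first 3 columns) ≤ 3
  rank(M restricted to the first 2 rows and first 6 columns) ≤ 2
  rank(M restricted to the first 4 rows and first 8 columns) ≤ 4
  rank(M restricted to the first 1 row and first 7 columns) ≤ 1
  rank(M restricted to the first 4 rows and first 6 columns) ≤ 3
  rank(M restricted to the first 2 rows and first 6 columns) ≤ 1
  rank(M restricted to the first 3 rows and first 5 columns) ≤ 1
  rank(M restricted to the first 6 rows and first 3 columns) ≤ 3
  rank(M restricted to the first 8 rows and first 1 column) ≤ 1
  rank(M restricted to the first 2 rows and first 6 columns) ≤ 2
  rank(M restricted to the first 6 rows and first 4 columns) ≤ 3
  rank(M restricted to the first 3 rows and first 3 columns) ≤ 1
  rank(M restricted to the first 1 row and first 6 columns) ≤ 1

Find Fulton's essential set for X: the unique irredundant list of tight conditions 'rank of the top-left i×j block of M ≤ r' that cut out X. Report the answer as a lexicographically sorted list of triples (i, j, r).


Propagating the 26 rank bounds to every northwest block:

  row 1: 0, 0, 0, 0, 0, 0, 0, 1
  row 2: 0, 1, 1, 1, 1, 1, 1, 2
  row 3: 0, 1, 1, 1, 1, 2, 2, 3
  row 4: 0, 1, 2, 2, 2, 3, 3, 4
  row 5: 1, 2, 3, 3, 3, 4, 4, 5
  row 6: 1, 2, 3, 3, 4, 5, 5, 6
  row 7: 1, 2, 3, 4, 5, 6, 6, 7
  row 8: 1, 2, 3, 4, 5, 6, 7, 8

second differences of R give the permutation w = (8, 2, 6, 3, 1, 5, 4, 7).

Fulton essential set (4 of the 14 Rothe cells):

[(1, 7, 0), (3, 5, 1), (4, 1, 0), (6, 4, 3)]


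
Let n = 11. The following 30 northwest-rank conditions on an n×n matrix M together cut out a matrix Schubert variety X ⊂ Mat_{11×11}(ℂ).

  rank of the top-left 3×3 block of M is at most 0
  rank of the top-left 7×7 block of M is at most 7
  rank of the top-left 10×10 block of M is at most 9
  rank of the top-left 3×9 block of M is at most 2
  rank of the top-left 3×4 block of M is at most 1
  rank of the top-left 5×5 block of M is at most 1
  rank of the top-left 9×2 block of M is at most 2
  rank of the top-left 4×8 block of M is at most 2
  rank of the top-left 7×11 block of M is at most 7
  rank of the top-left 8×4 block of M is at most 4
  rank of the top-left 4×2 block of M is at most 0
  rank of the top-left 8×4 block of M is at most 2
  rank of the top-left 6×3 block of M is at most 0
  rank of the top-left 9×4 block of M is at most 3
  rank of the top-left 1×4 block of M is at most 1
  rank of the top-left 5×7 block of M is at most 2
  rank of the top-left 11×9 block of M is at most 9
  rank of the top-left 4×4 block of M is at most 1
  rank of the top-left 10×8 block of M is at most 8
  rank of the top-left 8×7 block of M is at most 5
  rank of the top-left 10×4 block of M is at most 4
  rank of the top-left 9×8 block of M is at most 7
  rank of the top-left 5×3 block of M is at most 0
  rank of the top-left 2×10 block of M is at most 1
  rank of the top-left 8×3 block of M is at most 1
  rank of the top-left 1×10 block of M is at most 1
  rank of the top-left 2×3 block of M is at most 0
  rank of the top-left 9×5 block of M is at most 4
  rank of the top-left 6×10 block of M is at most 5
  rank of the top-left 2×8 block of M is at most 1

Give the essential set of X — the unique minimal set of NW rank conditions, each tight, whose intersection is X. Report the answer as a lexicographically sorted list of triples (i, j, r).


Recovering R(i,j) via the rank-extension bound from the 30 conditions:

  i=1: 0, 0, 0, 1, 1, 1, 1, 1, 1, 1, 1
  i=2: 0, 0, 0, 1, 1, 1, 1, 1, 1, 1, 2
  i=3: 0, 0, 0, 1, 1, 2, 2, 2, 2, 2, 3
  i=4: 0, 0, 0, 1, 1, 2, 2, 2, 3, 3, 4
  i=5: 0, 0, 0, 1, 1, 2, 2, 3, 4, 4, 5
  i=6: 0, 0, 0, 1, 2, 3, 3, 4, 5, 5, 6
  i=7: 1, 1, 1, 2, 3, 4, 4, 5, 6, 6, 7
  i=8: 1, 1, 1, 2, 3, 4, 5, 6, 7, 7, 8
  i=9: 1, 2, 2, 3, 4, 5, 6, 7, 8, 8, 9
  i=10: 1, 2, 3, 4, 5, 6, 7, 8, 9, 9, 10
  i=11: 1, 2, 3, 4, 5, 6, 7, 8, 9, 10, 11

second differences of R give the permutation w = (4, 11, 6, 9, 8, 5, 1, 7, 2, 3, 10).

D(w) has 32 cells with 6 SE-corners; essential set:

[(2, 10, 1), (4, 8, 2), (5, 5, 1), (5, 7, 2), (6, 3, 0), (8, 3, 1)]


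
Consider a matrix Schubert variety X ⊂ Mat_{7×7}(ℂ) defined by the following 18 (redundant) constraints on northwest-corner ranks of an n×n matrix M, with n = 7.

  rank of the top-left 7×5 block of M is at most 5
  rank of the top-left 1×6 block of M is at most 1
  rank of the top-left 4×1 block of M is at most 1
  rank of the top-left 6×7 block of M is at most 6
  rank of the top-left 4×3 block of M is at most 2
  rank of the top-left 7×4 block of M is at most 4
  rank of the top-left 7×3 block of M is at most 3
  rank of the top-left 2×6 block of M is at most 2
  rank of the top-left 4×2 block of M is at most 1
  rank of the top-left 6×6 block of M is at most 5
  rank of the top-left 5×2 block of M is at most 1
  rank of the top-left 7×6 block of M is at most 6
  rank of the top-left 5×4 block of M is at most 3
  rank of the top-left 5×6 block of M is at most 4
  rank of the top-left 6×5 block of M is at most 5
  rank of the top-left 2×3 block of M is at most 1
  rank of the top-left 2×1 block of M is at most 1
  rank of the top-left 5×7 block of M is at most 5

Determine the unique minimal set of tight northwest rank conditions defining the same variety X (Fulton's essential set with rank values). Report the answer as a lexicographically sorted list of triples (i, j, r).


Recovering R(i,j) via the rank-extension bound from the 18 conditions:

  row 1: 1 1 1 1 1 1 1
  row 2: 1 1 1 2 2 2 2
  row 3: 1 1 2 3 3 3 3
  row 4: 1 1 2 3 4 4 4
  row 5: 1 1 2 3 4 4 5
  row 6: 1 2 3 4 5 5 6
  row 7: 1 2 3 4 5 6 7

giving w = (1, 4, 3, 5, 7, 2, 6) via Δ²R.

Rothe diagram D(w) (6 cells), 3 SE-corners (essential conditions):

[(2, 3, 1), (5, 2, 1), (5, 6, 4)]


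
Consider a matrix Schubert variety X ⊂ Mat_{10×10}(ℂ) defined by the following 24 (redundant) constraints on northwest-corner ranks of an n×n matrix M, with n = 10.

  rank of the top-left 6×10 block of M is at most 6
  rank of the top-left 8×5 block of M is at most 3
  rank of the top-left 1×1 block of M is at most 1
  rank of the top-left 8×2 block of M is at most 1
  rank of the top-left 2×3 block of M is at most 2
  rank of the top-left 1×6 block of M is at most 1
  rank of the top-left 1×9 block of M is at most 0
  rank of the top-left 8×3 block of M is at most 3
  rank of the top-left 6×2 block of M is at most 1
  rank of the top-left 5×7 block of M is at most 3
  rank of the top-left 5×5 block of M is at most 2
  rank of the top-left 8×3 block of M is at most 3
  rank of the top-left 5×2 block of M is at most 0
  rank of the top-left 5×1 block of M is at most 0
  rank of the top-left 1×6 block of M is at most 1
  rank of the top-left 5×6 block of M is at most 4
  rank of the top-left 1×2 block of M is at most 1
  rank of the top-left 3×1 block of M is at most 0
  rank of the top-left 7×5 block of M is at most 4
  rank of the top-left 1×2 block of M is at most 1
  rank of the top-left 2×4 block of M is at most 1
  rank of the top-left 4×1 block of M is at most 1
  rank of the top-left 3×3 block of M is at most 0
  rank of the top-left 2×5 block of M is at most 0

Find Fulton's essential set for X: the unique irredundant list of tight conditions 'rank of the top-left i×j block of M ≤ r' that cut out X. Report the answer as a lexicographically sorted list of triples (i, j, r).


Rank table r_w(10×10) implied by the 24 constraints:

  0 0 0 0 0 0 0 0 0 1
  0 0 0 0 0 1 1 1 1 2
  0 0 0 1 1 2 2 2 2 3
  0 0 1 2 2 3 3 3 3 4
  0 0 1 2 2 3 3 4 4 5
  1 1 2 3 3 4 4 5 5 6
  1 1 2 3 3 4 5 6 6 7
  1 1 2 3 3 4 5 6 7 8
  1 2 3 4 4 5 6 7 8 9
  1 2 3 4 5 6 7 8 9 10

so w = (10, 6, 4, 3, 8, 1, 7, 9, 2, 5).

Rothe diagram D(w) (27 cells), 8 SE-corners (essential conditions):

[(1, 9, 0), (2, 5, 0), (3, 3, 0), (5, 2, 0), (5, 5, 2), (5, 7, 3), (8, 2, 1), (8, 5, 3)]


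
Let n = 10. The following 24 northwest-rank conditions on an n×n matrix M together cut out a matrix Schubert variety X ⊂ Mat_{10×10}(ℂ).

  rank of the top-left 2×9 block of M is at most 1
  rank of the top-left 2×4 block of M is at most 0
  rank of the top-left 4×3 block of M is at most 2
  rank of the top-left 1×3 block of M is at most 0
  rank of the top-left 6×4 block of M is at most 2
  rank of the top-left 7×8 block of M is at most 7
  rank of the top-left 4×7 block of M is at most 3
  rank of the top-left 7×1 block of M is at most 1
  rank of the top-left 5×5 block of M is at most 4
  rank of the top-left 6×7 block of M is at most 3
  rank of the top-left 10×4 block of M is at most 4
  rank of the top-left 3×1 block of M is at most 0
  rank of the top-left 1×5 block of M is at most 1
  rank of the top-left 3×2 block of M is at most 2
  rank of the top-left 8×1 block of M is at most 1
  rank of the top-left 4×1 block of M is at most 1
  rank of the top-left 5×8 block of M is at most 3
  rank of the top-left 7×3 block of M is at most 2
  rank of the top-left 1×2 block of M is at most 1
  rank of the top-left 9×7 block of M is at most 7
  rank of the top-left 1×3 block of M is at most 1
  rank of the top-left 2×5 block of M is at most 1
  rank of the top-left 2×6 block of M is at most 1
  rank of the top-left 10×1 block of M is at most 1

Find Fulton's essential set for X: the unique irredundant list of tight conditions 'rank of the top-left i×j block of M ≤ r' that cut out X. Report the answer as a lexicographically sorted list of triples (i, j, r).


Reconstructing r_w from the 24 given conditions:

  i=1: 0, 0, 0, 0, 1, 1, 1, 1, 1, 1
  i=2: 0, 0, 0, 0, 1, 1, 1, 1, 1, 2
  i=3: 0, 1, 1, 1, 2, 2, 2, 2, 2, 3
  i=4: 1, 2, 2, 2, 3, 3, 3, 3, 3, 4
  i=5: 1, 2, 2, 2, 3, 3, 3, 3, 4, 5
  i=6: 1, 2, 2, 2, 3, 3, 3, 4, 5, 6
  i=7: 1, 2, 2, 3, 4, 4, 4, 5, 6, 7
  i=8: 1, 2, 3, 4, 5, 5, 5, 6, 7, 8
  i=9: 1, 2, 3, 4, 5, 6, 6, 7, 8, 9
  i=10: 1, 2, 3, 4, 5, 6, 7, 8, 9, 10

reading off 1-entries of Δ²R: w = (5, 10, 2, 1, 9, 8, 4, 3, 6, 7).

Rothe diagram D(w) (23 cells), 7 SE-corners (essential conditions):

[(2, 4, 0), (2, 9, 1), (3, 1, 0), (5, 8, 3), (6, 4, 2), (6, 7, 3), (7, 3, 2)]


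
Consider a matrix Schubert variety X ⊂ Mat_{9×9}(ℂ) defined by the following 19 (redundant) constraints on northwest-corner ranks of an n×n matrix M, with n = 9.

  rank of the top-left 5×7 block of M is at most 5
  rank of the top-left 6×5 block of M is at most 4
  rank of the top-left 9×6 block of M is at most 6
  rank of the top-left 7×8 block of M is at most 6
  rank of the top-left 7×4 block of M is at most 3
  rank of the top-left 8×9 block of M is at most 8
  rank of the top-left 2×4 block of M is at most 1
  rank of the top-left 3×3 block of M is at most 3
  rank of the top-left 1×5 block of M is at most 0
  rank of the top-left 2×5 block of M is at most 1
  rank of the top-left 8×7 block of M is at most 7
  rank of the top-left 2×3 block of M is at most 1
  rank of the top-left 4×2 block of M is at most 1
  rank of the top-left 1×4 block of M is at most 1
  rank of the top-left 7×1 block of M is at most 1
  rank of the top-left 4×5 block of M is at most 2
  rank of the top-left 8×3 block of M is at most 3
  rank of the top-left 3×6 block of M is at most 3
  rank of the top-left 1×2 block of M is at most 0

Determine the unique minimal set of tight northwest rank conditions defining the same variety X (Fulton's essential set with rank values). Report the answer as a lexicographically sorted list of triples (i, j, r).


Reconstructing r_w from the 19 given conditions:

  0 | 0 | 0 | 0 | 0 | 1 | 1 | 1 | 1
  1 | 1 | 1 | 1 | 1 | 2 | 2 | 2 | 2
  1 | 1 | 2 | 2 | 2 | 3 | 3 | 3 | 3
  1 | 1 | 2 | 2 | 2 | 3 | 4 | 4 | 4
  1 | 2 | 3 | 3 | 3 | 4 | 5 | 5 | 5
  1 | 2 | 3 | 3 | 4 | 5 | 6 | 6 | 6
  1 | 2 | 3 | 3 | 4 | 5 | 6 | 6 | 7
  1 | 2 | 3 | 4 | 5 | 6 | 7 | 7 | 8
  1 | 2 | 3 | 4 | 5 | 6 | 7 | 8 | 9

hence w(1..9) = (6, 1, 3, 7, 2, 5, 9, 4, 8).

Fulton essential set (5 of the 12 Rothe cells):

[(1, 5, 0), (4, 2, 1), (4, 5, 2), (7, 4, 3), (7, 8, 6)]


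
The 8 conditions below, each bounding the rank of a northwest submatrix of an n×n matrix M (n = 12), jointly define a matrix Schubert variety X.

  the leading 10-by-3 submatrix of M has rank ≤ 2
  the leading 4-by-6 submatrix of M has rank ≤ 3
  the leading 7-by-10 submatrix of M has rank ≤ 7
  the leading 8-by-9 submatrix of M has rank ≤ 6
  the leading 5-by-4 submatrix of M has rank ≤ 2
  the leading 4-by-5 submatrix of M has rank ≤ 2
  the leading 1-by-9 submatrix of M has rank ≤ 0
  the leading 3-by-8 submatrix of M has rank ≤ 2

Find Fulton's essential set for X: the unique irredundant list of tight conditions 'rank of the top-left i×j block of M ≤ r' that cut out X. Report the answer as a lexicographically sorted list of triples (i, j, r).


The tightest implied rank at each (i,j), from the 8 conditions:

  row 1: 0 0 0 0 0 0 0 0 0 1 1 1
  row 2: 1 1 1 1 1 1 1 1 1 2 2 2
  row 3: 1 2 2 2 2 2 2 2 2 3 3 3
  row 4: 1 2 2 2 2 3 3 3 3 4 4 4
  row 5: 1 2 2 2 3 4 4 4 4 5 5 5
  row 6: 1 2 2 3 4 5 5 5 5 6 6 6
  row 7: 1 2 2 3 4 5 6 6 6 7 7 7
  row 8: 1 2 2 3 4 5 6 6 6 7 8 8
  row 9: 1 2 2 3 4 5 6 7 7 8 9 9
  row 10: 1 2 2 3 4 5 6 7 8 9 10 10
  row 11: 1 2 3 4 5 6 7 8 9 10 11 11
  row 12: 1 2 3 4 5 6 7 8 9 10 11 12

hence w(1..12) = (10, 1, 2, 6, 5, 4, 7, 11, 8, 9, 3, 12).

Fulton essential set (5 of the 21 Rothe cells):

[(1, 9, 0), (4, 5, 2), (5, 4, 2), (8, 9, 6), (10, 3, 2)]


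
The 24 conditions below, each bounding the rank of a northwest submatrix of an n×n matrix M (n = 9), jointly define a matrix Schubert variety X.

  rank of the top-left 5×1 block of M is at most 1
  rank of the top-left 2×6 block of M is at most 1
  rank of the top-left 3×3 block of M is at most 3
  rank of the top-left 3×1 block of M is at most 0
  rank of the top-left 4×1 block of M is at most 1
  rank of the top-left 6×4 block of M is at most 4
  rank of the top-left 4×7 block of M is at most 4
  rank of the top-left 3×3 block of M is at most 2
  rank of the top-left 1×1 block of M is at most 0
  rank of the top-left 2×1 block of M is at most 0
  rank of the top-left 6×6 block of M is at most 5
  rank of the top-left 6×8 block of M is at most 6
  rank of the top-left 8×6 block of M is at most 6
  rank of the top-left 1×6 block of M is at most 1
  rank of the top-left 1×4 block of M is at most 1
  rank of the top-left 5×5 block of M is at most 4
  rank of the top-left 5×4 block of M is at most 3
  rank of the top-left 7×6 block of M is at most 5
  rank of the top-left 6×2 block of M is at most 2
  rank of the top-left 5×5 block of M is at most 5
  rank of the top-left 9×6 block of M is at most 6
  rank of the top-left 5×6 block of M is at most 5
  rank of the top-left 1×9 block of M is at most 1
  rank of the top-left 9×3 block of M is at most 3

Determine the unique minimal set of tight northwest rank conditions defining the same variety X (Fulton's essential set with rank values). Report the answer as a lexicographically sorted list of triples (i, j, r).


Computing R[i][j] = min implied NW-rank bound (n=9, 24 conditions):

  0 1 1 1 1 1 1 1 1
  0 1 1 1 1 1 2 2 2
  0 1 2 2 2 2 3 3 3
  1 2 3 3 3 3 4 4 4
  1 2 3 3 4 4 5 5 5
  1 2 3 4 5 5 6 6 6
  1 2 3 4 5 5 6 7 7
  1 2 3 4 5 6 7 8 8
  1 2 3 4 5 6 7 8 9

hence w(1..9) = (2, 7, 3, 1, 5, 4, 8, 6, 9).

|D(w)|=9, |Ess(w)|=4:

[(2, 6, 1), (3, 1, 0), (5, 4, 3), (7, 6, 5)]


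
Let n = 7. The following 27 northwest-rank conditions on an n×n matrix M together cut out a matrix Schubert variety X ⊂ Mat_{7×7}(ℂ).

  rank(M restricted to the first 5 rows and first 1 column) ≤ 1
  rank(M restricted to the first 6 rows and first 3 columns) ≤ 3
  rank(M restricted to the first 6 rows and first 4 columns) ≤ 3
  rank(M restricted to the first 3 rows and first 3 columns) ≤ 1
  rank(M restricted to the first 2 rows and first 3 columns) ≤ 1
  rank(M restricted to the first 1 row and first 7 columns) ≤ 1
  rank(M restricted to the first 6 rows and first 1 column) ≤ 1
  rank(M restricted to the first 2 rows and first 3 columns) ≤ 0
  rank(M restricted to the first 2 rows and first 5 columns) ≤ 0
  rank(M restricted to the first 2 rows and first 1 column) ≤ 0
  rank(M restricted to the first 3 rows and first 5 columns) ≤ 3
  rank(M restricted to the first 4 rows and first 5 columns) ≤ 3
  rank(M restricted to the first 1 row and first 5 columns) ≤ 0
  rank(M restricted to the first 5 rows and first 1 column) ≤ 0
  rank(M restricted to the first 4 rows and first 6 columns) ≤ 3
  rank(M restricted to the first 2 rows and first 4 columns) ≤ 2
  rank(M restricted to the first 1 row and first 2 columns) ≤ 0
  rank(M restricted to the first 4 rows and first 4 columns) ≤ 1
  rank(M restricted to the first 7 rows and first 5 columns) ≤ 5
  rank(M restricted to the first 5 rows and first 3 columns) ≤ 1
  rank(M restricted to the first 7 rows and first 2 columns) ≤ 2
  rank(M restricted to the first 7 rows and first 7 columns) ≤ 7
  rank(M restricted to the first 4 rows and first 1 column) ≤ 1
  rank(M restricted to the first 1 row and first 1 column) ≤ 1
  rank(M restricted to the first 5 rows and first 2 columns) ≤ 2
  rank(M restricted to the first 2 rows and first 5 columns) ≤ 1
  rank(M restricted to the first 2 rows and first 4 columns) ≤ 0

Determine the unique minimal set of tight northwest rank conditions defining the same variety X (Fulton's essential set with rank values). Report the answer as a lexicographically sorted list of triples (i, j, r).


Computing R[i][j] = min implied NW-rank bound (n=7, 27 conditions):

  0  0  0  0  0  1  1
  0  0  0  0  0  1  2
  0  1  1  1  1  2  3
  0  1  1  1  2  3  4
  0  1  1  2  3  4  5
  1  2  2  3  4  5  6
  1  2  3  4  5  6  7

reading off 1-entries of Δ²R: w = (6, 7, 2, 5, 4, 1, 3).

D(w) has 16 cells with 4 SE-corners; essential set:

[(2, 5, 0), (4, 4, 1), (5, 1, 0), (5, 3, 1)]


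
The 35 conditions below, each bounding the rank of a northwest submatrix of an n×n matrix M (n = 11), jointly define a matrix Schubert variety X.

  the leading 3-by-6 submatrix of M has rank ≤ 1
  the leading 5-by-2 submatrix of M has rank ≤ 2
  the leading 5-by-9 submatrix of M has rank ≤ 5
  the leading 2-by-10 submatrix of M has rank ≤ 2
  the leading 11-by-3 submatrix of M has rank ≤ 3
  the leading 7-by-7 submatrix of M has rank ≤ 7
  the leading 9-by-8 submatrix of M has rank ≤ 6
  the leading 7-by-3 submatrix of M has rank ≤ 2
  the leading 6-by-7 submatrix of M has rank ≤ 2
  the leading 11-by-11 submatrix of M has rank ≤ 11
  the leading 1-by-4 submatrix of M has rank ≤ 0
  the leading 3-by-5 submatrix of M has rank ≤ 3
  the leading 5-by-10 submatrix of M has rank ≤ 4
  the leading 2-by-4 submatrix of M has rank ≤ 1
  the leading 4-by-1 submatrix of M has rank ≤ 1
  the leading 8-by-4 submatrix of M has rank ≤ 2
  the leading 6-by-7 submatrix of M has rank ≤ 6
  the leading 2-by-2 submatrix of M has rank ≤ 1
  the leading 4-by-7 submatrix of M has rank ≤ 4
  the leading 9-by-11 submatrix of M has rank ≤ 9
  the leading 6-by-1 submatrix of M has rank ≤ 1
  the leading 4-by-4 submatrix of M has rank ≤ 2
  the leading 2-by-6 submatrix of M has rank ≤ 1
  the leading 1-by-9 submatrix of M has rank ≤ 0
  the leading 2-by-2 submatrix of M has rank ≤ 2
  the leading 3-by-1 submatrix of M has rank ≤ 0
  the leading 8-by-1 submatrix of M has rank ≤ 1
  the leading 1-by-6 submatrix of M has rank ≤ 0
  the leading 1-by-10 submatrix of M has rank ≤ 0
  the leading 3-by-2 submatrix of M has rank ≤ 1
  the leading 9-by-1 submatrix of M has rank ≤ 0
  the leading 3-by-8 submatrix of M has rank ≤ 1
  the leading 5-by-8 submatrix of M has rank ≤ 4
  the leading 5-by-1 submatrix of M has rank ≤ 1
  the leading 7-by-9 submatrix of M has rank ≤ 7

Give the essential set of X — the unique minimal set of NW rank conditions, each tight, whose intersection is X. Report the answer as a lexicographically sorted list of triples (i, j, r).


Rank table r_w(11×11) implied by the 35 constraints:

  i=1: 0  0  0  0  0  0  0  0  0  0  1
  i=2: 0  1  1  1  1  1  1  1  1  1  2
  i=3: 0  1  1  1  1  1  1  1  2  2  3
  i=4: 0  1  2  2  2  2  2  2  3  3  4
  i=5: 0  1  2  2  2  2  2  3  4  4  5
  i=6: 0  1  2  2  2  2  2  3  4  5  6
  i=7: 0  1  2  2  3  3  3  4  5  6  7
  i=8: 0  1  2  2  3  4  4  5  6  7  8
  i=9: 0  1  2  3  4  5  5  6  7  8  9
  i=10: 1  2  3  4  5  6  6  7  8  9  10
  i=11: 1  2  3  4  5  6  7  8  9  10  11

second differences of R give the permutation w = (11, 2, 9, 3, 8, 10, 5, 6, 4, 1, 7).

|D(w)|=34, |Ess(w)|=5:

[(1, 10, 0), (3, 8, 1), (6, 7, 2), (8, 4, 2), (9, 1, 0)]


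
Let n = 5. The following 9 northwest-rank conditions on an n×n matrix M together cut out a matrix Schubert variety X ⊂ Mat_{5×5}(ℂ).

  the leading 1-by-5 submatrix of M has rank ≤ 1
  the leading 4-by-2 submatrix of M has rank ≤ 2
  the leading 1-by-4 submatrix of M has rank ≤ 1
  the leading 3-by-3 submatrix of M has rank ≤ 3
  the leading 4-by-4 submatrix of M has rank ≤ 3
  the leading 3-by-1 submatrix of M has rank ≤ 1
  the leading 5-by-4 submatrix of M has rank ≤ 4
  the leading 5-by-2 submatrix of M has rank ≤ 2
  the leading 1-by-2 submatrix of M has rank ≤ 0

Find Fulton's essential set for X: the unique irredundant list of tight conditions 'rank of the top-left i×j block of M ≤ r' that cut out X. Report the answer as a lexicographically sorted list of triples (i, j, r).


Reconstructing r_w from the 9 given conditions:

  0  0  1  1  1
  1  1  2  2  2
  1  2  3  3  3
  1  2  3  3  4
  1  2  3  4  5

second differences of R give the permutation w = (3, 1, 2, 5, 4).

Rothe diagram D(w) (3 cells), 2 SE-corners (essential conditions):

[(1, 2, 0), (4, 4, 3)]


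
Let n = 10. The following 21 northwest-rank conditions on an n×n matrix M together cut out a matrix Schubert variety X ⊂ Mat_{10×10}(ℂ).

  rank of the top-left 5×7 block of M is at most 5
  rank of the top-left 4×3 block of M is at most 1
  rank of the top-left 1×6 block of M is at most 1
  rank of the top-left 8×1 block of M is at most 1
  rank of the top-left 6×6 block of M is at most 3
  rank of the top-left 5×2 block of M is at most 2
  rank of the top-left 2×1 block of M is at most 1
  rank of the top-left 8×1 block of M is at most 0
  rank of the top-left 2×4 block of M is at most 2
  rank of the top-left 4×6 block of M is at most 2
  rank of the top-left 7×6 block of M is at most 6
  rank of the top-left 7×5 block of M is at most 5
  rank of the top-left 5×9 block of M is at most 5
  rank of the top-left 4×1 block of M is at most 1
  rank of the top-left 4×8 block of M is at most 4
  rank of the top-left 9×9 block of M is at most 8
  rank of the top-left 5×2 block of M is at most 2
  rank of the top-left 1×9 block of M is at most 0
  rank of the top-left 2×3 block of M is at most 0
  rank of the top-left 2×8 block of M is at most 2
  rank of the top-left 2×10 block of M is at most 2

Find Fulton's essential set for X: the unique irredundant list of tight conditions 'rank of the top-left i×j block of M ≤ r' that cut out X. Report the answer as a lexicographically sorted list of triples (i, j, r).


Rank table r_w(10×10) implied by the 21 constraints:

  i=1: 0 0 0 0 0 0 0 0 0 1
  i=2: 0 0 0 1 1 1 1 1 1 2
  i=3: 0 1 1 2 2 2 2 2 2 3
  i=4: 0 1 1 2 2 2 3 3 3 4
  i=5: 0 1 2 3 3 3 4 4 4 5
  i=6: 0 1 2 3 3 3 4 5 5 6
  i=7: 0 1 2 3 4 4 5 6 6 7
  i=8: 0 1 2 3 4 5 6 7 7 8
  i=9: 1 2 3 4 5 6 7 8 8 9
  i=10: 1 2 3 4 5 6 7 8 9 10

giving w = (10, 4, 2, 7, 3, 8, 5, 6, 1, 9) via Δ²R.

Rothe diagram D(w) (23 cells), 6 SE-corners (essential conditions):

[(1, 9, 0), (2, 3, 0), (4, 3, 1), (4, 6, 2), (6, 6, 3), (8, 1, 0)]


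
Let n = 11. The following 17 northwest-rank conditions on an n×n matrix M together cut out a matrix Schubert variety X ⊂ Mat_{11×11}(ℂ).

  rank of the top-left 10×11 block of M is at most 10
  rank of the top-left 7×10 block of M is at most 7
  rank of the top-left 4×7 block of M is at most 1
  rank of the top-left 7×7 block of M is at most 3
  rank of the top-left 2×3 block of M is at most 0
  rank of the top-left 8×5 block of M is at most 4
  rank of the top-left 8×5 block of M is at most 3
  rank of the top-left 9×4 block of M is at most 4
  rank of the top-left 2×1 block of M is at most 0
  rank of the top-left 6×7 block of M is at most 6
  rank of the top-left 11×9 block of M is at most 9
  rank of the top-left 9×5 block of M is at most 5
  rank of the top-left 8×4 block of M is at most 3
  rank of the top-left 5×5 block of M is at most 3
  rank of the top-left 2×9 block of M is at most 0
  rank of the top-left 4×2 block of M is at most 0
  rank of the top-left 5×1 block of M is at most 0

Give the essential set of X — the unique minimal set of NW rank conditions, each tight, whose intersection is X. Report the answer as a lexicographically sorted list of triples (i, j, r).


Propagating the 17 rank bounds to every northwest block:

  0 0 0 0 0 0 0 0 0 1 1
  0 0 0 0 0 0 0 0 0 1 2
  0 0 1 1 1 1 1 1 1 2 3
  0 0 1 1 1 1 1 2 2 3 4
  0 1 2 2 2 2 2 3 3 4 5
  1 2 3 3 3 3 3 4 4 5 6
  1 2 3 3 3 3 3 4 5 6 7
  1 2 3 3 3 4 4 5 6 7 8
  1 2 3 4 4 5 5 6 7 8 9
  1 2 3 4 5 6 6 7 8 9 10
  1 2 3 4 5 6 7 8 9 10 11

second differences of R give the permutation w = (10, 11, 3, 8, 2, 1, 9, 6, 4, 5, 7).

ℓ(w)=33; the 6 essential cells (i,j,r):

[(2, 9, 0), (4, 2, 0), (4, 7, 1), (5, 1, 0), (7, 7, 3), (8, 5, 3)]


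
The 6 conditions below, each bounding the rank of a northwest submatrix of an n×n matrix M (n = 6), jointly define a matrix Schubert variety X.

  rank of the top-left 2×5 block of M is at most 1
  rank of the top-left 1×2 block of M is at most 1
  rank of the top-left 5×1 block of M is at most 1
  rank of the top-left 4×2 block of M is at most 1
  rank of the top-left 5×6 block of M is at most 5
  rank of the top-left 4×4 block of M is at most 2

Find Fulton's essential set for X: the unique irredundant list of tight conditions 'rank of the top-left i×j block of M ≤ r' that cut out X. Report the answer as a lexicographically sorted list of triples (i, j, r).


Rank table r_w(6×6) implied by the 6 constraints:

  R[1]: 1  1  1  1  1  1
  R[2]: 1  1  1  1  1  2
  R[3]: 1  1  2  2  2  3
  R[4]: 1  1  2  2  3  4
  R[5]: 1  2  3  3  4  5
  R[6]: 1  2  3  4  5  6

reading off 1-entries of Δ²R: w = (1, 6, 3, 5, 2, 4).

ℓ(w)=7; the 3 essential cells (i,j,r):

[(2, 5, 1), (4, 2, 1), (4, 4, 2)]


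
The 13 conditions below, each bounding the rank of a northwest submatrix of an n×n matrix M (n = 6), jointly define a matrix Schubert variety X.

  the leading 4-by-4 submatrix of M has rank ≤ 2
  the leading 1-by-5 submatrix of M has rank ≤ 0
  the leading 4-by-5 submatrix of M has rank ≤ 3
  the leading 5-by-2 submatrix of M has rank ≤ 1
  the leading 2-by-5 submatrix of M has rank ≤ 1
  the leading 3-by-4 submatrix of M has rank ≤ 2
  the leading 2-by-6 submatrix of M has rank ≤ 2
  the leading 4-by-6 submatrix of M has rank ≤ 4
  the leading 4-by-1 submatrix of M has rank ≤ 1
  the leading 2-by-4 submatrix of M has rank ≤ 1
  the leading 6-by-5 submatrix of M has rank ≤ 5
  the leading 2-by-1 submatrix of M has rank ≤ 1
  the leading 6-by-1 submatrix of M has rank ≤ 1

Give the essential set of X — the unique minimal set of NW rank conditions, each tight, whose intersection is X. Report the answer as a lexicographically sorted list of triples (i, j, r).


Rank table r_w(6×6) implied by the 13 constraints:

  row 1: 0 0 0 0 0 1
  row 2: 1 1 1 1 1 2
  row 3: 1 1 2 2 2 3
  row 4: 1 1 2 2 3 4
  row 5: 1 1 2 3 4 5
  row 6: 1 2 3 4 5 6

giving w = (6, 1, 3, 5, 4, 2) via Δ²R.

|D(w)|=9, |Ess(w)|=3:

[(1, 5, 0), (4, 4, 2), (5, 2, 1)]


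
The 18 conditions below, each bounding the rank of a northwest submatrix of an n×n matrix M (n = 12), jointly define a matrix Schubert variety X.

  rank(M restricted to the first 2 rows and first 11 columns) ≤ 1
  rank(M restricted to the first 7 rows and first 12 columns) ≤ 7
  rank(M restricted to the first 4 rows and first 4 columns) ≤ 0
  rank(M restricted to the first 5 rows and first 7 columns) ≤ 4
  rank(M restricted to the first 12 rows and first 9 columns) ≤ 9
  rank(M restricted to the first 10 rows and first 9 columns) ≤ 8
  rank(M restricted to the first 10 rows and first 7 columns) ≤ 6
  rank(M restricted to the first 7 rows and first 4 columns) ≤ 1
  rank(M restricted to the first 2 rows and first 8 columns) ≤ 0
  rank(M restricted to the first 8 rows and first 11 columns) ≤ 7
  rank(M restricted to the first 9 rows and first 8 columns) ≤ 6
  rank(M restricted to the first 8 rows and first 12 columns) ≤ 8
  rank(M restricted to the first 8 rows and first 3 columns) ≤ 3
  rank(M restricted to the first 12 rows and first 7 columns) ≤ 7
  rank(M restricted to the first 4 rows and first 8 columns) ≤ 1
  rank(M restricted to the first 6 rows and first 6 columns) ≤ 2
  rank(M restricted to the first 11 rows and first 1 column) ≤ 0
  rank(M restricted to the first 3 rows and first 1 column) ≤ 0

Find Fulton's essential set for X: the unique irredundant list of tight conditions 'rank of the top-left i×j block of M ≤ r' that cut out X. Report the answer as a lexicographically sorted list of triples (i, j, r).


Computing R[i][j] = min implied NW-rank bound (n=12, 18 conditions):

  0 | 0 | 0 | 0 | 0 | 0 | 0 | 0 | 1 | 1 | 1 | 1
  0 | 0 | 0 | 0 | 0 | 0 | 0 | 0 | 1 | 1 | 1 | 2
  0 | 0 | 0 | 0 | 1 | 1 | 1 | 1 | 2 | 2 | 2 | 3
  0 | 0 | 0 | 0 | 1 | 1 | 1 | 1 | 2 | 3 | 3 | 4
  0 | 1 | 1 | 1 | 2 | 2 | 2 | 2 | 3 | 4 | 4 | 5
  0 | 1 | 1 | 1 | 2 | 2 | 3 | 3 | 4 | 5 | 5 | 6
  0 | 1 | 1 | 1 | 2 | 3 | 4 | 4 | 5 | 6 | 6 | 7
  0 | 1 | 2 | 2 | 3 | 4 | 5 | 5 | 6 | 7 | 7 | 8
  0 | 1 | 2 | 3 | 4 | 5 | 6 | 6 | 7 | 8 | 8 | 9
  0 | 1 | 2 | 3 | 4 | 5 | 6 | 7 | 8 | 9 | 9 | 10
  0 | 1 | 2 | 3 | 4 | 5 | 6 | 7 | 8 | 9 | 10 | 11
  1 | 2 | 3 | 4 | 5 | 6 | 7 | 8 | 9 | 10 | 11 | 12

reading off 1-entries of Δ²R: w = (9, 12, 5, 10, 2, 7, 6, 3, 4, 8, 11, 1).

Rothe diagram D(w) (41 cells), 7 SE-corners (essential conditions):

[(2, 8, 0), (2, 11, 1), (4, 4, 0), (4, 8, 1), (6, 6, 2), (7, 4, 1), (11, 1, 0)]


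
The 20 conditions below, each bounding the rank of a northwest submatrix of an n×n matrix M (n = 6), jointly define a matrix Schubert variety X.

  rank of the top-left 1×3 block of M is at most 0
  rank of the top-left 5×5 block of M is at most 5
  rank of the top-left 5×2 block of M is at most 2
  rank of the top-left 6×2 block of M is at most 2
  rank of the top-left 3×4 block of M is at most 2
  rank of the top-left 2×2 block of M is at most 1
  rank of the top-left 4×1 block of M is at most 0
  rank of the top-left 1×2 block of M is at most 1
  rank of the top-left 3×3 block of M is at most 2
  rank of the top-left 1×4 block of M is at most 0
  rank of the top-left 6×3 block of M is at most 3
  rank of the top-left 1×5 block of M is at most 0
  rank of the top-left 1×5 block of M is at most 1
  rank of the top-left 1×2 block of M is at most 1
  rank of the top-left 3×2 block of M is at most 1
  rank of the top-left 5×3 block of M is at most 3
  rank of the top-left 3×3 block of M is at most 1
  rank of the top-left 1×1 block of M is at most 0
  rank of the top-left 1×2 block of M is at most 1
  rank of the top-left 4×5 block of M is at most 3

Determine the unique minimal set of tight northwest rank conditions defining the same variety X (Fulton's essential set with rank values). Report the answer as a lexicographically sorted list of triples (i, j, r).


Reconstructing r_w from the 20 given conditions:

  row 1: 0 | 0 | 0 | 0 | 0 | 1
  row 2: 0 | 1 | 1 | 1 | 1 | 2
  row 3: 0 | 1 | 1 | 2 | 2 | 3
  row 4: 0 | 1 | 2 | 3 | 3 | 4
  row 5: 1 | 2 | 3 | 4 | 4 | 5
  row 6: 1 | 2 | 3 | 4 | 5 | 6

giving w = (6, 2, 4, 3, 1, 5) via Δ²R.

|D(w)|=9, |Ess(w)|=3:

[(1, 5, 0), (3, 3, 1), (4, 1, 0)]


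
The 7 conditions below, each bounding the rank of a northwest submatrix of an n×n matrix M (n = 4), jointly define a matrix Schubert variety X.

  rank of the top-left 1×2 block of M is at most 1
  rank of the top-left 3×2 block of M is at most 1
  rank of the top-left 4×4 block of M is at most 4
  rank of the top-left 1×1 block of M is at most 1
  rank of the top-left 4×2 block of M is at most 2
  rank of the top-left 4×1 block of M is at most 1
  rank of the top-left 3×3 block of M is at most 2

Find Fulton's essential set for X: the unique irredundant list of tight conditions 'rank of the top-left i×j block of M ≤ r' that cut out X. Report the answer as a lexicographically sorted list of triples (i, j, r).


The tightest implied rank at each (i,j), from the 7 conditions:

  R[1]: 1, 1, 1, 1
  R[2]: 1, 1, 2, 2
  R[3]: 1, 1, 2, 3
  R[4]: 1, 2, 3, 4

giving w = (1, 3, 4, 2) via Δ²R.

D(w) has 2 cells with 1 SE-corner; essential set:

[(3, 2, 1)]


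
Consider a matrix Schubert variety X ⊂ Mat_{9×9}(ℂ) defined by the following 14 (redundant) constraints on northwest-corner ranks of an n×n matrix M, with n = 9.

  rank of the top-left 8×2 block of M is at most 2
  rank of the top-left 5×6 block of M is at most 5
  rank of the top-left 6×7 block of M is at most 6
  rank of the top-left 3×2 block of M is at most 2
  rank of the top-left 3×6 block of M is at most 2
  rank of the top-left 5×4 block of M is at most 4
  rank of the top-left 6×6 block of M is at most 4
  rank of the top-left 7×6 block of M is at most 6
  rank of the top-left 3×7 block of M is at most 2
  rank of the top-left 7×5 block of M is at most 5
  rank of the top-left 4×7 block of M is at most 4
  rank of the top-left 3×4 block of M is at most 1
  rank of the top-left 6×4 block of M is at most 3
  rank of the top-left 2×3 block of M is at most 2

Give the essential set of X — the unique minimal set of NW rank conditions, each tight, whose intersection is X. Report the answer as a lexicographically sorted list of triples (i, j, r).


Propagating the 14 rank bounds to every northwest block:

  i=1: 1  1  1  1  1  1  1  1  1
  i=2: 1  1  1  1  2  2  2  2  2
  i=3: 1  1  1  1  2  2  2  3  3
  i=4: 1  2  2  2  3  3  3  4  4
  i=5: 1  2  3  3  4  4  4  5  5
  i=6: 1  2  3  3  4  4  5  6  6
  i=7: 1  2  3  4  5  5  6  7  7
  i=8: 1  2  3  4  5  6  7  8  8
  i=9: 1  2  3  4  5  6  7  8  9

reading off 1-entries of Δ²R: w = (1, 5, 8, 2, 3, 7, 4, 6, 9).

|D(w)|=10, |Ess(w)|=4:

[(3, 4, 1), (3, 7, 2), (6, 4, 3), (6, 6, 4)]


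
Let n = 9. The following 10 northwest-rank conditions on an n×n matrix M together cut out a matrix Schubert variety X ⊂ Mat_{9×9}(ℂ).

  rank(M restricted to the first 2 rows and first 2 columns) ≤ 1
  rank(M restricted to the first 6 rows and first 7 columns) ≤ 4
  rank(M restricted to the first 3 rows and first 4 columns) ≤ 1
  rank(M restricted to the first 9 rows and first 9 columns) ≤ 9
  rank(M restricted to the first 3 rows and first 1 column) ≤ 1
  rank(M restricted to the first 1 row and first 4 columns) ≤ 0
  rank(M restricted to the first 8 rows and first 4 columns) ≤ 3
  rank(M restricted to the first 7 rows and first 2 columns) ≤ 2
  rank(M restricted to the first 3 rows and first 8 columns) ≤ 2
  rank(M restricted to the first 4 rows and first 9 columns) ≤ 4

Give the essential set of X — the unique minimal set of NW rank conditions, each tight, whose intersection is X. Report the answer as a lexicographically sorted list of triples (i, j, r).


The tightest implied rank at each (i,j), from the 10 conditions:

  i=1: 0  0  0  0  1  1  1  1  1
  i=2: 1  1  1  1  2  2  2  2  2
  i=3: 1  1  1  1  2  2  2  2  3
  i=4: 1  2  2  2  3  3  3  3  4
  i=5: 1  2  3  3  4  4  4  4  5
  i=6: 1  2  3  3  4  4  4  5  6
  i=7: 1  2  3  3  4  5  5  6  7
  i=8: 1  2  3  3  4  5  6  7  8
  i=9: 1  2  3  4  5  6  7  8  9

the unique w with this rank table is (5, 1, 9, 2, 3, 8, 6, 7, 4).

Fulton essential set (5 of the 15 Rothe cells):

[(1, 4, 0), (3, 4, 1), (3, 8, 2), (6, 7, 4), (8, 4, 3)]


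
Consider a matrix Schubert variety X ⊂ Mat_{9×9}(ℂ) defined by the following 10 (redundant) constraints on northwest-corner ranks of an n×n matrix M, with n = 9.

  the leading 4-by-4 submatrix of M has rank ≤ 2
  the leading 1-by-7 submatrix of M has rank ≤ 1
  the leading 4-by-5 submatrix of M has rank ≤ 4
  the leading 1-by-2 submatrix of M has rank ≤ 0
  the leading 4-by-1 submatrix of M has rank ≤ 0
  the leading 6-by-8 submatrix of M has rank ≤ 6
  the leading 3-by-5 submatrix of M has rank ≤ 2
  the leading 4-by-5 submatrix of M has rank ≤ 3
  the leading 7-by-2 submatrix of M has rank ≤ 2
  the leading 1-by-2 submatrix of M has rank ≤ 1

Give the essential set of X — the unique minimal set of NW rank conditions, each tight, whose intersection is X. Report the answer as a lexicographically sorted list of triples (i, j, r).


Propagating the 10 rank bounds to every northwest block:

  R[1]: 0, 0, 1, 1, 1, 1, 1, 1, 1
  R[2]: 0, 1, 2, 2, 2, 2, 2, 2, 2
  R[3]: 0, 1, 2, 2, 2, 3, 3, 3, 3
  R[4]: 0, 1, 2, 2, 3, 4, 4, 4, 4
  R[5]: 1, 2, 3, 3, 4, 5, 5, 5, 5
  R[6]: 1, 2, 3, 4, 5, 6, 6, 6, 6
  R[7]: 1, 2, 3, 4, 5, 6, 7, 7, 7
  R[8]: 1, 2, 3, 4, 5, 6, 7, 8, 8
  R[9]: 1, 2, 3, 4, 5, 6, 7, 8, 9

giving w = (3, 2, 6, 5, 1, 4, 7, 8, 9) via Δ²R.

Rothe diagram D(w) (8 cells), 4 SE-corners (essential conditions):

[(1, 2, 0), (3, 5, 2), (4, 1, 0), (4, 4, 2)]


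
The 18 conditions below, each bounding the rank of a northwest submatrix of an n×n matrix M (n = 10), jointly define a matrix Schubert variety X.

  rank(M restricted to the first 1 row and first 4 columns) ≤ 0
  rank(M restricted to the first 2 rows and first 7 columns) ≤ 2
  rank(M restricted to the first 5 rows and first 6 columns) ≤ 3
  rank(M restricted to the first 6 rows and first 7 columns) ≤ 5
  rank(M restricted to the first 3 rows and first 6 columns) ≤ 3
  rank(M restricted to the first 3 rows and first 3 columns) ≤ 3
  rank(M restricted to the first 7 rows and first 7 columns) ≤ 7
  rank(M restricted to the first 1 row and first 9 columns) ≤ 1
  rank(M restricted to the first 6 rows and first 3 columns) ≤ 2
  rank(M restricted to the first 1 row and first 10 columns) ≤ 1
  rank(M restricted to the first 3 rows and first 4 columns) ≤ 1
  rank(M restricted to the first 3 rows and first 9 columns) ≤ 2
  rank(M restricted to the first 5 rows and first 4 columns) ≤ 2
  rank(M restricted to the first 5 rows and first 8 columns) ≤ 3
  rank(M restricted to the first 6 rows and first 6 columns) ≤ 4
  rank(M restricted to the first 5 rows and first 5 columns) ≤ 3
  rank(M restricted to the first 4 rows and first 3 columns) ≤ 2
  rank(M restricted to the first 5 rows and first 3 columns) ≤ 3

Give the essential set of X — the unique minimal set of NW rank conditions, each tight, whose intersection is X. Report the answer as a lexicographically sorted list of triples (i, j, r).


Reconstructing r_w from the 18 given conditions:

  i=1: 0  0  0  0  1  1  1  1  1  1
  i=2: 1  1  1  1  2  2  2  2  2  2
  i=3: 1  1  1  1  2  2  2  2  2  3
  i=4: 1  2  2  2  3  3  3  3  3  4
  i=5: 1  2  2  2  3  3  3  3  4  5
  i=6: 1  2  2  3  4  4  4  4  5  6
  i=7: 1  2  3  4  5  5  5  5  6  7
  i=8: 1  2  3  4  5  6  6  6  7  8
  i=9: 1  2  3  4  5  6  7  7  8  9
  i=10: 1  2  3  4  5  6  7  8  9  10

giving w = (5, 1, 10, 2, 9, 4, 3, 6, 7, 8) via Δ²R.

|D(w)|=17, |Ess(w)|=6:

[(1, 4, 0), (3, 4, 1), (3, 9, 2), (5, 4, 2), (5, 8, 3), (6, 3, 2)]
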